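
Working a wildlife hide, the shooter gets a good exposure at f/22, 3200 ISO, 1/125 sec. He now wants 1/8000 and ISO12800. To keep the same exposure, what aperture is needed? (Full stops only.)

f/5.6

Shutter speed: 1/125 → 1/250 → 1/500 → 1/1000 → 1/2000 → 1/4000 → 1/8000 — 6 stops faster (darker).
ISO: 3200 → 6400 → 12800 — 2 stops raised (brighter).
Net change so far: 4 stops darker. Offset with the aperture: f/22 → f/16 → f/11 → f/8 → f/5.6.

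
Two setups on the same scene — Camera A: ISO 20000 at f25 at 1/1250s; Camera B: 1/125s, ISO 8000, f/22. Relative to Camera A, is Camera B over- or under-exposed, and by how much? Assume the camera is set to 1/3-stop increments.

Aperture: f/25 → f/22 — 1/3 stop larger aperture (brighter).
Shutter speed: 1/1250 → 1/1000 → 1/800 → 1/640 → 1/500 → 1/400 → 1/320 → 1/250 → 1/200 → 1/160 → 1/125 — 3 1/3 stops longer (brighter).
ISO: 20000 → 16000 → 12800 → 10000 → 8000 — 1 1/3 stops dropped (darker).
Net: +1/3 +3 1/3 −1 1/3 = +2 1/3 stops.

2 1/3 stops brighter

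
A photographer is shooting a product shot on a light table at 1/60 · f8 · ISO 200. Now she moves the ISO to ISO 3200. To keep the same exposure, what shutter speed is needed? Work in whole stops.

ISO: 200 → 400 → 800 → 1600 → 3200 — 4 stops raised (brighter).
Need 4 stops darker from the shutter speed: 1/60 → 1/125 → 1/250 → 1/500 → 1/1000.

1/1000s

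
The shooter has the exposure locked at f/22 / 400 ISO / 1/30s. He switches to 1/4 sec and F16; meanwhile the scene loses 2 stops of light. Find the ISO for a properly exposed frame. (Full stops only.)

ISO 100

Scene light: 2 stops darker.
Shutter speed: 1/30 → 1/15 → 1/8 → 1/4 — 3 stops slower (brighter).
Aperture: f/22 → f/16 — 1 stop wider (brighter).
Net so far: 2 stops brighter. ISO: 400 → 200 → 100.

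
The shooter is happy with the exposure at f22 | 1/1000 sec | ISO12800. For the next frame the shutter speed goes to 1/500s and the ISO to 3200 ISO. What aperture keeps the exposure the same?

f/16

Shutter speed: 1/1000 → 1/500 — 1 stop slower (brighter).
ISO: 12800 → 6400 → 3200 — 2 stops dropped (darker).
Net change so far: 1 stop darker. Offset with the aperture: f/22 → f/16.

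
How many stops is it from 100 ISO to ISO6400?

6 stops

100 → 200 → 400 → 800 → 1600 → 3200 → 6400 — count the steps: 6 stops.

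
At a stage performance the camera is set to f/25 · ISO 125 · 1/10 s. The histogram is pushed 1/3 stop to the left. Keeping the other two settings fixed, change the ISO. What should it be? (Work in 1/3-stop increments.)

ISO 160

Underexposed by 1/3 stop → need 1/3 stop brighter.
ISO: 125 → 160.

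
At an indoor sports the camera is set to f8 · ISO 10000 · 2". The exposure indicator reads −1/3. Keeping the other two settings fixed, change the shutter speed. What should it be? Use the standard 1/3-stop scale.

2.5 s

Underexposed by 1/3 stop → need 1/3 stop brighter.
Shutter speed: 2 → 2.5.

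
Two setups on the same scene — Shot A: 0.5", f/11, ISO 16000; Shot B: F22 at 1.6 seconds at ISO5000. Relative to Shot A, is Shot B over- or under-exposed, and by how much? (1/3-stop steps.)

2 stops darker

Aperture: f/11 → f/13 → f/14 → f/16 → f/18 → f/20 → f/22 — 2 stops narrower (darker).
Shutter speed: 0.5 → 0.6 → 0.8 → 1 → 1.3 → 1.6 — 1 2/3 stops longer (brighter).
ISO: 16000 → 12800 → 10000 → 8000 → 6400 → 5000 — 1 2/3 stops dropped (darker).
Net: −2 +1 2/3 −1 2/3 = −2 stops.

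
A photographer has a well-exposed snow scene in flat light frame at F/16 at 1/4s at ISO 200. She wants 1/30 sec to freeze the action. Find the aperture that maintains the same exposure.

Shutter speed: 1/4 → 1/8 → 1/15 → 1/30 — 3 stops faster (darker).
Need 3 stops brighter from the aperture: f/16 → f/11 → f/8 → f/5.6.

f/5.6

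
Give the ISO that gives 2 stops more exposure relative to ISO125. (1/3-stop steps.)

ISO: 125 → 160 → 200 → 250 → 320 → 400 → 500 — 2 stops raised (brighter).

ISO 500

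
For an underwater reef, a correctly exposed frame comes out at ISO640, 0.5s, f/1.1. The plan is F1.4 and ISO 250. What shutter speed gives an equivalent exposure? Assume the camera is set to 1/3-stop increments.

2 s

Aperture: f/1.1 → f/1.2 → f/1.4 — 2/3 stop narrower (darker).
ISO: 640 → 500 → 400 → 320 → 250 — 1 1/3 stops dropped (darker).
Net change so far: 2 stops darker. Offset with the shutter speed: 0.5 → 0.6 → 0.8 → 1 → 1.3 → 1.6 → 2.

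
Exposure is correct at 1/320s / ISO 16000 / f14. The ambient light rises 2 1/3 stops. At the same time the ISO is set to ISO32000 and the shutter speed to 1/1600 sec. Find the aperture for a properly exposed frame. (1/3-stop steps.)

f/20

Scene light: 2 1/3 stops brighter.
ISO: 16000 → 20000 → 25600 → 32000 — 1 stop raised (brighter).
Shutter speed: 1/320 → 1/400 → 1/500 → 1/640 → 1/800 → 1/1000 → 1/1250 → 1/1600 — 2 1/3 stops faster (darker).
Net so far: 1 stop brighter. Aperture: f/14 → f/16 → f/18 → f/20.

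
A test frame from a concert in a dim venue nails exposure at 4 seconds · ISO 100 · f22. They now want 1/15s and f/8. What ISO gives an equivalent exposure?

ISO 800

Shutter speed: 4 → 2 → 1 → 1/2 → 1/4 → 1/8 → 1/15 — 6 stops faster (darker).
Aperture: f/22 → f/16 → f/11 → f/8 — 3 stops larger aperture (brighter).
Net change so far: 3 stops darker. Offset with the ISO: 100 → 200 → 400 → 800.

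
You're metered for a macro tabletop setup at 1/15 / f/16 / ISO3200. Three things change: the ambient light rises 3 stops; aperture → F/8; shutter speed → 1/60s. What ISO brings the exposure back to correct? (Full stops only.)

ISO 400

Scene light: 3 stops brighter.
Aperture: f/16 → f/11 → f/8 — 2 stops opened up (brighter).
Shutter speed: 1/15 → 1/30 → 1/60 — 2 stops shorter (darker).
Net so far: 3 stops brighter. ISO: 3200 → 1600 → 800 → 400.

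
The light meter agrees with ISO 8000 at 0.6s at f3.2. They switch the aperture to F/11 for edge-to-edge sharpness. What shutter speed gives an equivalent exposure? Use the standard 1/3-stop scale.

8 s

Aperture: f/3.2 → f/3.5 → f/4 → f/4.5 → f/5 → f/5.6 → f/6.3 → f/7.1 → f/8 → f/9 → f/10 → f/11 — 3 2/3 stops smaller aperture (darker).
Need 3 2/3 stops brighter from the shutter speed: 0.6 → 0.8 → 1 → 1.3 → 1.6 → 2 → 2.5 → 3.2 → 4 → 5 → 6 → 8.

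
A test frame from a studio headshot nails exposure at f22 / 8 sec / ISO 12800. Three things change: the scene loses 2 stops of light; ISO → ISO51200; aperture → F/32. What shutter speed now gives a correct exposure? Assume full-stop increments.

15 s

Scene light: 2 stops darker.
ISO: 12800 → 25600 → 51200 — 2 stops higher (brighter).
Aperture: f/22 → f/32 — 1 stop smaller aperture (darker).
Net so far: 1 stop darker. Shutter speed: 8 → 15.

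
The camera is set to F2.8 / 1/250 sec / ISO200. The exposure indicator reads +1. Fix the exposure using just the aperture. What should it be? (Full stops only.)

Overexposed by 1 stop → need 1 stop darker.
Aperture: f/2.8 → f/4.

f/4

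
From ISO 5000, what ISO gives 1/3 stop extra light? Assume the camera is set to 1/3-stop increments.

ISO 6400

ISO: 5000 → 6400 — 1/3 stop raised (brighter).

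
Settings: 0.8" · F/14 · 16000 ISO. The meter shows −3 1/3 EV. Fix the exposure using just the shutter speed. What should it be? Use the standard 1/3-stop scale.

8 s

Underexposed by 3 1/3 stops → need 3 1/3 stops brighter.
Shutter speed: 0.8 → 1 → 1.3 → 1.6 → 2 → 2.5 → 3.2 → 4 → 5 → 6 → 8.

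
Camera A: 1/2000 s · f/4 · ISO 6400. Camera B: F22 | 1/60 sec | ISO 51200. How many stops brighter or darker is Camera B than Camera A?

Aperture: f/4 → f/5.6 → f/8 → f/11 → f/16 → f/22 — 5 stops smaller aperture (darker).
Shutter speed: 1/2000 → 1/1000 → 1/500 → 1/250 → 1/125 → 1/60 — 5 stops slower (brighter).
ISO: 6400 → 12800 → 25600 → 51200 — 3 stops raised (brighter).
Net: −5 +5 +3 = +3 stops.

3 stops brighter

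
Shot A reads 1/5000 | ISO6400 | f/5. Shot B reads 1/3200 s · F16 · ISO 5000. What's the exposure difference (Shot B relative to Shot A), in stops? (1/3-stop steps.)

3 stops darker

Aperture: f/5 → f/5.6 → f/6.3 → f/7.1 → f/8 → f/9 → f/10 → f/11 → f/13 → f/14 → f/16 — 3 1/3 stops stopped down (darker).
Shutter speed: 1/5000 → 1/4000 → 1/3200 — 2/3 stop slower (brighter).
ISO: 6400 → 5000 — 1/3 stop lower (darker).
Net: −3 1/3 +2/3 −1/3 = −3 stops.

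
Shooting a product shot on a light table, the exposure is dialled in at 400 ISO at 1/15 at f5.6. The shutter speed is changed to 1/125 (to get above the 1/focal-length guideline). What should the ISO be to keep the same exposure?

ISO 3200

Shutter speed: 1/15 → 1/30 → 1/60 → 1/125 — 3 stops shorter (darker).
Need 3 stops brighter from the ISO: 400 → 800 → 1600 → 3200.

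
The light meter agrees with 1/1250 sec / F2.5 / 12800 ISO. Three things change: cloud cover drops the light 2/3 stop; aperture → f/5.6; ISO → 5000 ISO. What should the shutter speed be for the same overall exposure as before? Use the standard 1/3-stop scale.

1/60s

Scene light: 2/3 stop darker.
Aperture: f/2.5 → f/2.8 → f/3.2 → f/3.5 → f/4 → f/4.5 → f/5 → f/5.6 — 2 1/3 stops stopped down (darker).
ISO: 12800 → 10000 → 8000 → 6400 → 5000 — 1 1/3 stops lower (darker).
Net so far: 4 1/3 stops darker. Shutter speed: 1/1250 → 1/1000 → 1/800 → 1/640 → 1/500 → 1/400 → 1/320 → 1/250 → 1/200 → 1/160 → 1/125 → 1/100 → 1/80 → 1/60.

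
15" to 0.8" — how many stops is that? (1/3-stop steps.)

4 1/3 stops

15 → 13 → 10 → 8 → 6 → 5 → 4 → 3.2 → 2.5 → 2 → 1.6 → 1.3 → 1 → 0.8 — count the steps: 13 third-stops = 4 1/3 stops.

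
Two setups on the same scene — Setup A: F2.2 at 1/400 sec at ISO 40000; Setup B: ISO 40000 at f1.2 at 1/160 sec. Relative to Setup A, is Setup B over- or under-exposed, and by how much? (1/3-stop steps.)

3 stops brighter

Aperture: f/2.2 → f/2 → f/1.8 → f/1.6 → f/1.4 → f/1.2 — 1 2/3 stops wider (brighter).
Shutter speed: 1/400 → 1/320 → 1/250 → 1/200 → 1/160 — 1 1/3 stops slower (brighter).
ISO: unchanged.
Net: +1 2/3 +1 1/3 = +3 stops.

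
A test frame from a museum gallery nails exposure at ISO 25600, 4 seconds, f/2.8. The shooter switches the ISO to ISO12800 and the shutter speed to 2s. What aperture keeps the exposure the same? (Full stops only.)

f/1.4

ISO: 25600 → 12800 — 1 stop lower (darker).
Shutter speed: 4 → 2 — 1 stop shorter (darker).
Net change so far: 2 stops darker. Offset with the aperture: f/2.8 → f/2 → f/1.4.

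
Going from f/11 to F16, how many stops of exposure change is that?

f/11 → f/16 — count the steps: 1 stop.

1 stop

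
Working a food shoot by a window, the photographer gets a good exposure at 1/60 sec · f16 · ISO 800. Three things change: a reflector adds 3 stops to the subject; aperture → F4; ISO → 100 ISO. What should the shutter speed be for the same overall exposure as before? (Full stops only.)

Scene light: 3 stops brighter.
Aperture: f/16 → f/11 → f/8 → f/5.6 → f/4 — 4 stops wider (brighter).
ISO: 800 → 400 → 200 → 100 — 3 stops lower (darker).
Net so far: 4 stops brighter. Shutter speed: 1/60 → 1/125 → 1/250 → 1/500 → 1/1000.

1/1000s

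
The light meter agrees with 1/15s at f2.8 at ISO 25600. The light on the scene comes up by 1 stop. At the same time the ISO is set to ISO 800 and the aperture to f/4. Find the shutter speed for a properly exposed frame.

Scene light: 1 stop brighter.
ISO: 25600 → 12800 → 6400 → 3200 → 1600 → 800 — 5 stops lower (darker).
Aperture: f/2.8 → f/4 — 1 stop stopped down (darker).
Net so far: 5 stops darker. Shutter speed: 1/15 → 1/8 → 1/4 → 1/2 → 1 → 2.

2 s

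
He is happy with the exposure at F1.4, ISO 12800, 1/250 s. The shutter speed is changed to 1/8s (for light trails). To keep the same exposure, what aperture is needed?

f/8

Shutter speed: 1/250 → 1/125 → 1/60 → 1/30 → 1/15 → 1/8 — 5 stops slower (brighter).
Need 5 stops darker from the aperture: f/1.4 → f/2 → f/2.8 → f/4 → f/5.6 → f/8.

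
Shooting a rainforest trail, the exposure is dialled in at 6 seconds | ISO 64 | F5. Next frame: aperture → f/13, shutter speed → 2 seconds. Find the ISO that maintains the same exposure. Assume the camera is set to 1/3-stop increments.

ISO 1250

Aperture: f/5 → f/5.6 → f/6.3 → f/7.1 → f/8 → f/9 → f/10 → f/11 → f/13 — 2 2/3 stops stopped down (darker).
Shutter speed: 6 → 5 → 4 → 3.2 → 2.5 → 2 — 1 2/3 stops faster (darker).
Net change so far: 4 1/3 stops darker. Offset with the ISO: 64 → 80 → 100 → 125 → 160 → 200 → 250 → 320 → 400 → 500 → 640 → 800 → 1000 → 1250.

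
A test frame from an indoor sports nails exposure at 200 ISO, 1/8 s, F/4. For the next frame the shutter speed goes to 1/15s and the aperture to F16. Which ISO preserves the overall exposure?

ISO 6400

Shutter speed: 1/8 → 1/15 — 1 stop faster (darker).
Aperture: f/4 → f/5.6 → f/8 → f/11 → f/16 — 4 stops stopped down (darker).
Net change so far: 5 stops darker. Offset with the ISO: 200 → 400 → 800 → 1600 → 3200 → 6400.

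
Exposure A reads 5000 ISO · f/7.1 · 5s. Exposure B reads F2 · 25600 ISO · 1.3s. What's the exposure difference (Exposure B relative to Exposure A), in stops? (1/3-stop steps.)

4 stops brighter

Aperture: f/7.1 → f/6.3 → f/5.6 → f/5 → f/4.5 → f/4 → f/3.5 → f/3.2 → f/2.8 → f/2.5 → f/2.2 → f/2 — 3 2/3 stops wider (brighter).
Shutter speed: 5 → 4 → 3.2 → 2.5 → 2 → 1.6 → 1.3 — 2 stops faster (darker).
ISO: 5000 → 6400 → 8000 → 10000 → 12800 → 16000 → 20000 → 25600 — 2 1/3 stops raised (brighter).
Net: +3 2/3 −2 +2 1/3 = +4 stops.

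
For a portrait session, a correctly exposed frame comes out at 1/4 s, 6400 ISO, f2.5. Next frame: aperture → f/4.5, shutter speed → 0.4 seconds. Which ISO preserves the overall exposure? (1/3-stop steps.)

Aperture: f/2.5 → f/2.8 → f/3.2 → f/3.5 → f/4 → f/4.5 — 1 2/3 stops smaller aperture (darker).
Shutter speed: 1/4 → 0.3 → 0.4 — 2/3 stop slower (brighter).
Net change so far: 1 stop darker. Offset with the ISO: 6400 → 8000 → 10000 → 12800.

ISO 12800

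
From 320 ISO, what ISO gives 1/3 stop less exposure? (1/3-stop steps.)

ISO: 320 → 250 — 1/3 stop dropped (darker).

ISO 250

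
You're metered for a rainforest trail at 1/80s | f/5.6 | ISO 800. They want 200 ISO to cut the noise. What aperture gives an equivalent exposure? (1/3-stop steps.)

f/2.8

ISO: 800 → 640 → 500 → 400 → 320 → 250 → 200 — 2 stops dropped (darker).
Need 2 stops brighter from the aperture: f/5.6 → f/5 → f/4.5 → f/4 → f/3.5 → f/3.2 → f/2.8.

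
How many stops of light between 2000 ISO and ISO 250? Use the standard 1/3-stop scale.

3 stops

2000 → 1600 → 1250 → 1000 → 800 → 640 → 500 → 400 → 320 → 250 — count the steps: 9 third-stops = 3 stops.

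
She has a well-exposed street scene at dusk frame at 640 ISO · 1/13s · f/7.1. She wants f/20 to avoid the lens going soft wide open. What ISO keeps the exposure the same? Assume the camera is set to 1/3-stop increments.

Aperture: f/7.1 → f/8 → f/9 → f/10 → f/11 → f/13 → f/14 → f/16 → f/18 → f/20 — 3 stops narrower (darker).
Need 3 stops brighter from the ISO: 640 → 800 → 1000 → 1250 → 1600 → 2000 → 2500 → 3200 → 4000 → 5000.

ISO 5000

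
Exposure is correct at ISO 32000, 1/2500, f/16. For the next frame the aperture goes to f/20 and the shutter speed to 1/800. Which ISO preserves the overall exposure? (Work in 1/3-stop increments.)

Aperture: f/16 → f/18 → f/20 — 2/3 stop smaller aperture (darker).
Shutter speed: 1/2500 → 1/2000 → 1/1600 → 1/1250 → 1/1000 → 1/800 — 1 2/3 stops longer (brighter).
Net change so far: 1 stop brighter. Offset with the ISO: 32000 → 25600 → 20000 → 16000.

ISO 16000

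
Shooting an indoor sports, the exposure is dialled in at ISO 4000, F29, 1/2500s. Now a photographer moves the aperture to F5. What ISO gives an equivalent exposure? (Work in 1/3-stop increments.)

ISO 125

Aperture: f/29 → f/25 → f/22 → f/20 → f/18 → f/16 → f/14 → f/13 → f/11 → f/10 → f/9 → f/8 → f/7.1 → f/6.3 → f/5.6 → f/5 — 5 stops larger aperture (brighter).
Need 5 stops darker from the ISO: 4000 → 3200 → 2500 → 2000 → 1600 → 1250 → 1000 → 800 → 640 → 500 → 400 → 320 → 250 → 200 → 160 → 125.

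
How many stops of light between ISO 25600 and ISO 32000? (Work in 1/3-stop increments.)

1/3 stop

25600 → 32000 — count the steps: 1 third-stops = 1/3 stop.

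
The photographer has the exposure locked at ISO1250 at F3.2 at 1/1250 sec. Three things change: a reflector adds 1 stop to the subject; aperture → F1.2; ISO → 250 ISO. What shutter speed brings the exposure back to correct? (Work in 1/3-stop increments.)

1/3200s

Scene light: 1 stop brighter.
Aperture: f/3.2 → f/2.8 → f/2.5 → f/2.2 → f/2 → f/1.8 → f/1.6 → f/1.4 → f/1.2 — 2 2/3 stops opened up (brighter).
ISO: 1250 → 1000 → 800 → 640 → 500 → 400 → 320 → 250 — 2 1/3 stops lower (darker).
Net so far: 1 1/3 stops brighter. Shutter speed: 1/1250 → 1/1600 → 1/2000 → 1/2500 → 1/3200.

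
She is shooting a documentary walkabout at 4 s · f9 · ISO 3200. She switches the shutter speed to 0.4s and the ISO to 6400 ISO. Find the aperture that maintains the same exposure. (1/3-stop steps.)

Shutter speed: 4 → 3.2 → 2.5 → 2 → 1.6 → 1.3 → 1 → 0.8 → 0.6 → 0.5 → 0.4 — 3 1/3 stops shorter (darker).
ISO: 3200 → 4000 → 5000 → 6400 — 1 stop raised (brighter).
Net change so far: 2 1/3 stops darker. Offset with the aperture: f/9 → f/8 → f/7.1 → f/6.3 → f/5.6 → f/5 → f/4.5 → f/4.

f/4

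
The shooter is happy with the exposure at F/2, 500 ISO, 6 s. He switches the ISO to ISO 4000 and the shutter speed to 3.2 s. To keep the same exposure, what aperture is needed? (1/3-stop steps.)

f/4

ISO: 500 → 640 → 800 → 1000 → 1250 → 1600 → 2000 → 2500 → 3200 → 4000 — 3 stops higher (brighter).
Shutter speed: 6 → 5 → 4 → 3.2 — 1 stop shorter (darker).
Net change so far: 2 stops brighter. Offset with the aperture: f/2 → f/2.2 → f/2.5 → f/2.8 → f/3.2 → f/3.5 → f/4.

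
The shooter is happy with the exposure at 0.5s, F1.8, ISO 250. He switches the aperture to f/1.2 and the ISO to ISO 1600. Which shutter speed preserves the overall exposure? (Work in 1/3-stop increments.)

Aperture: f/1.8 → f/1.6 → f/1.4 → f/1.2 — 1 stop wider (brighter).
ISO: 250 → 320 → 400 → 500 → 640 → 800 → 1000 → 1250 → 1600 — 2 2/3 stops higher (brighter).
Net change so far: 3 2/3 stops brighter. Offset with the shutter speed: 0.5 → 0.4 → 0.3 → 1/4 → 1/5 → 1/6 → 1/8 → 1/10 → 1/13 → 1/15 → 1/20 → 1/25.

1/25s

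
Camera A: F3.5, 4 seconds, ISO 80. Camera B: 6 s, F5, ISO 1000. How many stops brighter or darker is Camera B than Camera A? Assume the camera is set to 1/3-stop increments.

Aperture: f/3.5 → f/4 → f/4.5 → f/5 — 1 stop stopped down (darker).
Shutter speed: 4 → 5 → 6 — 2/3 stop slower (brighter).
ISO: 80 → 100 → 125 → 160 → 200 → 250 → 320 → 400 → 500 → 640 → 800 → 1000 — 3 2/3 stops raised (brighter).
Net: −1 +2/3 +3 2/3 = +3 1/3 stops.

3 1/3 stops brighter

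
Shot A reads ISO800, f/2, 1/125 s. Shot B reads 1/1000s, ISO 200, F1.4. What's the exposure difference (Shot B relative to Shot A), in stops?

4 stops darker

Aperture: f/2 → f/1.4 — 1 stop larger aperture (brighter).
Shutter speed: 1/125 → 1/250 → 1/500 → 1/1000 — 3 stops faster (darker).
ISO: 800 → 400 → 200 — 2 stops lower (darker).
Net: +1 −3 −2 = −4 stops.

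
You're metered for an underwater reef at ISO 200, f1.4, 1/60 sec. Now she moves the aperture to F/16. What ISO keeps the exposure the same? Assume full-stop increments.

ISO 25600

Aperture: f/1.4 → f/2 → f/2.8 → f/4 → f/5.6 → f/8 → f/11 → f/16 — 7 stops stopped down (darker).
Need 7 stops brighter from the ISO: 200 → 400 → 800 → 1600 → 3200 → 6400 → 12800 → 25600.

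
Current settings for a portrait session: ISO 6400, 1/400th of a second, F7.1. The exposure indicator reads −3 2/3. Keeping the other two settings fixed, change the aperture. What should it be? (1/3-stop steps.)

Underexposed by 3 2/3 stops → need 3 2/3 stops brighter.
Aperture: f/7.1 → f/6.3 → f/5.6 → f/5 → f/4.5 → f/4 → f/3.5 → f/3.2 → f/2.8 → f/2.5 → f/2.2 → f/2.

f/2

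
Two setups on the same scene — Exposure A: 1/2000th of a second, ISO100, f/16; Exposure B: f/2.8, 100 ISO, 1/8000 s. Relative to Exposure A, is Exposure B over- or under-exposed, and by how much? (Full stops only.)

3 stops brighter

Aperture: f/16 → f/11 → f/8 → f/5.6 → f/4 → f/2.8 — 5 stops wider (brighter).
Shutter speed: 1/2000 → 1/4000 → 1/8000 — 2 stops faster (darker).
ISO: unchanged.
Net: +5 −2 = +3 stops.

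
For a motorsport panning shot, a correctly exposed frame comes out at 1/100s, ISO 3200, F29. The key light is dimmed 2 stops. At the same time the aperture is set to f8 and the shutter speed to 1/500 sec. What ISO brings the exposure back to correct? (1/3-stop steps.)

ISO 5000

Scene light: 2 stops darker.
Aperture: f/29 → f/25 → f/22 → f/20 → f/18 → f/16 → f/14 → f/13 → f/11 → f/10 → f/9 → f/8 — 3 2/3 stops opened up (brighter).
Shutter speed: 1/100 → 1/125 → 1/160 → 1/200 → 1/250 → 1/320 → 1/400 → 1/500 — 2 1/3 stops shorter (darker).
Net so far: 2/3 stop darker. ISO: 3200 → 4000 → 5000.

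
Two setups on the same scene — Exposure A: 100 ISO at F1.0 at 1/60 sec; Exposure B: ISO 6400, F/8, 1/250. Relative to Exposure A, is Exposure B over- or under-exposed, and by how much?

Aperture: f/1.0 → f/1.4 → f/2 → f/2.8 → f/4 → f/5.6 → f/8 — 6 stops narrower (darker).
Shutter speed: 1/60 → 1/125 → 1/250 — 2 stops faster (darker).
ISO: 100 → 200 → 400 → 800 → 1600 → 3200 → 6400 — 6 stops higher (brighter).
Net: −6 −2 +6 = −2 stops.

2 stops darker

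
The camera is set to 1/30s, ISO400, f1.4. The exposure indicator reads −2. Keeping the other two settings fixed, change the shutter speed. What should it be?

Underexposed by 2 stops → need 2 stops brighter.
Shutter speed: 1/30 → 1/15 → 1/8.

1/8s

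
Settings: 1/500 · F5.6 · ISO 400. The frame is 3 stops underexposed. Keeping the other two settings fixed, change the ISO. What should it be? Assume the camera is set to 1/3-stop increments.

ISO 3200

Underexposed by 3 stops → need 3 stops brighter.
ISO: 400 → 500 → 640 → 800 → 1000 → 1250 → 1600 → 2000 → 2500 → 3200.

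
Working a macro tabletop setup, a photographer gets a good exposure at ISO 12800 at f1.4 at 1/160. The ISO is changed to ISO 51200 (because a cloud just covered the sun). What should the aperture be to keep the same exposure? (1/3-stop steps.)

ISO: 12800 → 16000 → 20000 → 25600 → 32000 → 40000 → 51200 — 2 stops higher (brighter).
Need 2 stops darker from the aperture: f/1.4 → f/1.6 → f/1.8 → f/2 → f/2.2 → f/2.5 → f/2.8.

f/2.8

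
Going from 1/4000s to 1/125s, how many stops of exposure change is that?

5 stops

1/4000 → 1/2000 → 1/1000 → 1/500 → 1/250 → 1/125 — count the steps: 5 stops.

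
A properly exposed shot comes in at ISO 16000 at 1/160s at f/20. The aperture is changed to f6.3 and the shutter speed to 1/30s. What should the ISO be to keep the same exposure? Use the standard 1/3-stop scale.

ISO 320

Aperture: f/20 → f/18 → f/16 → f/14 → f/13 → f/11 → f/10 → f/9 → f/8 → f/7.1 → f/6.3 — 3 1/3 stops opened up (brighter).
Shutter speed: 1/160 → 1/125 → 1/100 → 1/80 → 1/60 → 1/50 → 1/40 → 1/30 — 2 1/3 stops slower (brighter).
Net change so far: 5 2/3 stops brighter. Offset with the ISO: 16000 → 12800 → 10000 → 8000 → 6400 → 5000 → 4000 → 3200 → 2500 → 2000 → 1600 → 1250 → 1000 → 800 → 640 → 500 → 400 → 320.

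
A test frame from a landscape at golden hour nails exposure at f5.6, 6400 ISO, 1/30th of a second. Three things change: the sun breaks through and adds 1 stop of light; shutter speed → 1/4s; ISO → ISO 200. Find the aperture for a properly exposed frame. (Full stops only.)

f/4

Scene light: 1 stop brighter.
Shutter speed: 1/30 → 1/15 → 1/8 → 1/4 — 3 stops slower (brighter).
ISO: 6400 → 3200 → 1600 → 800 → 400 → 200 — 5 stops lower (darker).
Net so far: 1 stop darker. Aperture: f/5.6 → f/4.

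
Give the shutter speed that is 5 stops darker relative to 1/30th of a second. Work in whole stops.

1/1000s

Shutter speed: 1/30 → 1/60 → 1/125 → 1/250 → 1/500 → 1/1000 — 5 stops shorter (darker).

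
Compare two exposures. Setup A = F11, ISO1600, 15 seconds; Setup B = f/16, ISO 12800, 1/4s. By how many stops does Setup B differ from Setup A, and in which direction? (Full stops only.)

4 stops darker

Aperture: f/11 → f/16 — 1 stop narrower (darker).
Shutter speed: 15 → 8 → 4 → 2 → 1 → 1/2 → 1/4 — 6 stops shorter (darker).
ISO: 1600 → 3200 → 6400 → 12800 — 3 stops raised (brighter).
Net: −1 −6 +3 = −4 stops.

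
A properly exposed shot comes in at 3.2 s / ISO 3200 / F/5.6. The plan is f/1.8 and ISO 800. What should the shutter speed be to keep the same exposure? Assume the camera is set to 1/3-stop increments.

1.3 s

Aperture: f/5.6 → f/5 → f/4.5 → f/4 → f/3.5 → f/3.2 → f/2.8 → f/2.5 → f/2.2 → f/2 → f/1.8 — 3 1/3 stops wider (brighter).
ISO: 3200 → 2500 → 2000 → 1600 → 1250 → 1000 → 800 — 2 stops lower (darker).
Net change so far: 1 1/3 stops brighter. Offset with the shutter speed: 3.2 → 2.5 → 2 → 1.6 → 1.3.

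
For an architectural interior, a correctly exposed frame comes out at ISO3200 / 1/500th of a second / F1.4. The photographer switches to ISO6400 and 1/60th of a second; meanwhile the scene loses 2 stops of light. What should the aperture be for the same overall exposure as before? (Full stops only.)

Scene light: 2 stops darker.
ISO: 3200 → 6400 — 1 stop raised (brighter).
Shutter speed: 1/500 → 1/250 → 1/125 → 1/60 — 3 stops longer (brighter).
Net so far: 2 stops brighter. Aperture: f/1.4 → f/2 → f/2.8.

f/2.8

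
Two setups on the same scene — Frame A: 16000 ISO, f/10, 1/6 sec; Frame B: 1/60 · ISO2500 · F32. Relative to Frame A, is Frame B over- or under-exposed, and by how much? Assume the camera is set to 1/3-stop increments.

Aperture: f/10 → f/11 → f/13 → f/14 → f/16 → f/18 → f/20 → f/22 → f/25 → f/29 → f/32 — 3 1/3 stops narrower (darker).
Shutter speed: 1/6 → 1/8 → 1/10 → 1/13 → 1/15 → 1/20 → 1/25 → 1/30 → 1/40 → 1/50 → 1/60 — 3 1/3 stops shorter (darker).
ISO: 16000 → 12800 → 10000 → 8000 → 6400 → 5000 → 4000 → 3200 → 2500 — 2 2/3 stops lower (darker).
Net: −3 1/3 −3 1/3 −2 2/3 = −9 1/3 stops.

9 1/3 stops darker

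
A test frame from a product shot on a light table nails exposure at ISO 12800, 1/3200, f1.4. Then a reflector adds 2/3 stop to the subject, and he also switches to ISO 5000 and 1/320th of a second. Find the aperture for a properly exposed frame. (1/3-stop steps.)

Scene light: 2/3 stop brighter.
ISO: 12800 → 10000 → 8000 → 6400 → 5000 — 1 1/3 stops dropped (darker).
Shutter speed: 1/3200 → 1/2500 → 1/2000 → 1/1600 → 1/1250 → 1/1000 → 1/800 → 1/640 → 1/500 → 1/400 → 1/320 — 3 1/3 stops longer (brighter).
Net so far: 2 2/3 stops brighter. Aperture: f/1.4 → f/1.6 → f/1.8 → f/2 → f/2.2 → f/2.5 → f/2.8 → f/3.2 → f/3.5.

f/3.5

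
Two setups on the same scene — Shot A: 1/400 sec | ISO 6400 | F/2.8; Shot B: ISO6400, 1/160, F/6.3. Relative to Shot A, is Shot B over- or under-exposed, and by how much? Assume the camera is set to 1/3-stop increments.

1 stop darker

Aperture: f/2.8 → f/3.2 → f/3.5 → f/4 → f/4.5 → f/5 → f/5.6 → f/6.3 — 2 1/3 stops narrower (darker).
Shutter speed: 1/400 → 1/320 → 1/250 → 1/200 → 1/160 — 1 1/3 stops longer (brighter).
ISO: unchanged.
Net: −2 1/3 +1 1/3 = −1 stop.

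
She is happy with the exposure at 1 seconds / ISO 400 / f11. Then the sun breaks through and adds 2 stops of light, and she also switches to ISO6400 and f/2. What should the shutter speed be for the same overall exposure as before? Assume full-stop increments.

Scene light: 2 stops brighter.
ISO: 400 → 800 → 1600 → 3200 → 6400 — 4 stops higher (brighter).
Aperture: f/11 → f/8 → f/5.6 → f/4 → f/2.8 → f/2 — 5 stops wider (brighter).
Net so far: 11 stops brighter. Shutter speed: 1 → 1/2 → 1/4 → 1/8 → 1/15 → 1/30 → 1/60 → 1/125 → 1/250 → 1/500 → 1/1000 → 1/2000.

1/2000s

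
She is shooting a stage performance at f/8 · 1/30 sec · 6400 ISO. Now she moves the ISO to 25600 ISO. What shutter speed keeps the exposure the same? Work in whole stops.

1/125s

ISO: 6400 → 12800 → 25600 — 2 stops raised (brighter).
Need 2 stops darker from the shutter speed: 1/30 → 1/60 → 1/125.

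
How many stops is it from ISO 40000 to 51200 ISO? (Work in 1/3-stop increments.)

40000 → 51200 — count the steps: 1 third-stops = 1/3 stop.

1/3 stop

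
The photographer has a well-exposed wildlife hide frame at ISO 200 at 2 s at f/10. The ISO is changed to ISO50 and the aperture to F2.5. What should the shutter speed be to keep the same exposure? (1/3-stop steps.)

0.5 s

ISO: 200 → 160 → 125 → 100 → 80 → 64 → 50 — 2 stops lower (darker).
Aperture: f/10 → f/9 → f/8 → f/7.1 → f/6.3 → f/5.6 → f/5 → f/4.5 → f/4 → f/3.5 → f/3.2 → f/2.8 → f/2.5 — 4 stops opened up (brighter).
Net change so far: 2 stops brighter. Offset with the shutter speed: 2 → 1.6 → 1.3 → 1 → 0.8 → 0.6 → 0.5.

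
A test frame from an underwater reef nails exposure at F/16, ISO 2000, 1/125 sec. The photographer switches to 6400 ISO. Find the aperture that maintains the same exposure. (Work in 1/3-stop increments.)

f/29

ISO: 2000 → 2500 → 3200 → 4000 → 5000 → 6400 — 1 2/3 stops higher (brighter).
Need 1 2/3 stops darker from the aperture: f/16 → f/18 → f/20 → f/22 → f/25 → f/29.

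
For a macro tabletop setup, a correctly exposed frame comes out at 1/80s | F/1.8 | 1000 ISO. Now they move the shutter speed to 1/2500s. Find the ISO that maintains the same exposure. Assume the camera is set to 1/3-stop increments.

ISO 32000

Shutter speed: 1/80 → 1/100 → 1/125 → 1/160 → 1/200 → 1/250 → 1/320 → 1/400 → 1/500 → 1/640 → 1/800 → 1/1000 → 1/1250 → 1/1600 → 1/2000 → 1/2500 — 5 stops shorter (darker).
Need 5 stops brighter from the ISO: 1000 → 1250 → 1600 → 2000 → 2500 → 3200 → 4000 → 5000 → 6400 → 8000 → 10000 → 12800 → 16000 → 20000 → 25600 → 32000.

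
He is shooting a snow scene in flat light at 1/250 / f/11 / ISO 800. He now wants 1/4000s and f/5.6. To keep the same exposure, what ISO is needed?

ISO 3200

Shutter speed: 1/250 → 1/500 → 1/1000 → 1/2000 → 1/4000 — 4 stops shorter (darker).
Aperture: f/11 → f/8 → f/5.6 — 2 stops opened up (brighter).
Net change so far: 2 stops darker. Offset with the ISO: 800 → 1600 → 3200.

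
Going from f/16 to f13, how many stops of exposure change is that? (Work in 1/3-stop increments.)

2/3 stop

f/16 → f/14 → f/13 — count the steps: 2 third-stops = 2/3 stop.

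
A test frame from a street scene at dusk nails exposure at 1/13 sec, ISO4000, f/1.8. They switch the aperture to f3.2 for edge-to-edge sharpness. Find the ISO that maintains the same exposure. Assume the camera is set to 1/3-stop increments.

ISO 12800

Aperture: f/1.8 → f/2 → f/2.2 → f/2.5 → f/2.8 → f/3.2 — 1 2/3 stops narrower (darker).
Need 1 2/3 stops brighter from the ISO: 4000 → 5000 → 6400 → 8000 → 10000 → 12800.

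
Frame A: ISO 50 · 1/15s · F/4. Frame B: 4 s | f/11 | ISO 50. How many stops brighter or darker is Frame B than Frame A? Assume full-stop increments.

3 stops brighter

Aperture: f/4 → f/5.6 → f/8 → f/11 — 3 stops narrower (darker).
Shutter speed: 1/15 → 1/8 → 1/4 → 1/2 → 1 → 2 → 4 — 6 stops slower (brighter).
ISO: unchanged.
Net: −3 +6 = +3 stops.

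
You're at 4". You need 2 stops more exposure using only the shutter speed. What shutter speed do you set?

15 s

Shutter speed: 4 → 8 → 15 — 2 stops longer (brighter).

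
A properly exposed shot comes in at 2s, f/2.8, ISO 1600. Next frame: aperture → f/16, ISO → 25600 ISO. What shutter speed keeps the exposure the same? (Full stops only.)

Aperture: f/2.8 → f/4 → f/5.6 → f/8 → f/11 → f/16 — 5 stops stopped down (darker).
ISO: 1600 → 3200 → 6400 → 12800 → 25600 — 4 stops higher (brighter).
Net change so far: 1 stop darker. Offset with the shutter speed: 2 → 4.

4 s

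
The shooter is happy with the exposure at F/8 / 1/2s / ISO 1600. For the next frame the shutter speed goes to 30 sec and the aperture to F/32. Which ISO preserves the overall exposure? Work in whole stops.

ISO 400

Shutter speed: 1/2 → 1 → 2 → 4 → 8 → 15 → 30 — 6 stops longer (brighter).
Aperture: f/8 → f/11 → f/16 → f/22 → f/32 — 4 stops stopped down (darker).
Net change so far: 2 stops brighter. Offset with the ISO: 1600 → 800 → 400.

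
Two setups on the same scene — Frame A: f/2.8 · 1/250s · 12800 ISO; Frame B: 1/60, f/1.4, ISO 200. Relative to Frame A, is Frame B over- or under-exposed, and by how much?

2 stops darker

Aperture: f/2.8 → f/2 → f/1.4 — 2 stops wider (brighter).
Shutter speed: 1/250 → 1/125 → 1/60 — 2 stops slower (brighter).
ISO: 12800 → 6400 → 3200 → 1600 → 800 → 400 → 200 — 6 stops lower (darker).
Net: +2 +2 −6 = −2 stops.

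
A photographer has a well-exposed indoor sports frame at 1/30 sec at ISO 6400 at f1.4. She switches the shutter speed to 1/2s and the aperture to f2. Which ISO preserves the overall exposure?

Shutter speed: 1/30 → 1/15 → 1/8 → 1/4 → 1/2 — 4 stops slower (brighter).
Aperture: f/1.4 → f/2 — 1 stop narrower (darker).
Net change so far: 3 stops brighter. Offset with the ISO: 6400 → 3200 → 1600 → 800.

ISO 800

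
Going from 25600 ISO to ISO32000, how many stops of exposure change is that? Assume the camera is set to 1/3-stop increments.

25600 → 32000 — count the steps: 1 third-stops = 1/3 stop.

1/3 stop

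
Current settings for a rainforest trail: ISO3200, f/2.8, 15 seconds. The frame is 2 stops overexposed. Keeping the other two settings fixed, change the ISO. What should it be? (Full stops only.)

ISO 800

Overexposed by 2 stops → need 2 stops darker.
ISO: 3200 → 1600 → 800.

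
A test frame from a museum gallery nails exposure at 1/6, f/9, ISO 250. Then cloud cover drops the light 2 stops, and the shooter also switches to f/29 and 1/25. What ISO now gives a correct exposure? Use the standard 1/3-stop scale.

Scene light: 2 stops darker.
Aperture: f/9 → f/10 → f/11 → f/13 → f/14 → f/16 → f/18 → f/20 → f/22 → f/25 → f/29 — 3 1/3 stops narrower (darker).
Shutter speed: 1/6 → 1/8 → 1/10 → 1/13 → 1/15 → 1/20 → 1/25 — 2 stops faster (darker).
Net so far: 7 1/3 stops darker. ISO: 250 → 320 → 400 → 500 → 640 → 800 → 1000 → 1250 → 1600 → 2000 → 2500 → 3200 → 4000 → 5000 → 6400 → 8000 → 10000 → 12800 → 16000 → 20000 → 25600 → 32000 → 40000.

ISO 40000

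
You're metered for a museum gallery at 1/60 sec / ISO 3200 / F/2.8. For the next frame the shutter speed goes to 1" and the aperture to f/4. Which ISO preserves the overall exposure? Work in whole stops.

ISO 100

Shutter speed: 1/60 → 1/30 → 1/15 → 1/8 → 1/4 → 1/2 → 1 — 6 stops slower (brighter).
Aperture: f/2.8 → f/4 — 1 stop narrower (darker).
Net change so far: 5 stops brighter. Offset with the ISO: 3200 → 1600 → 800 → 400 → 200 → 100.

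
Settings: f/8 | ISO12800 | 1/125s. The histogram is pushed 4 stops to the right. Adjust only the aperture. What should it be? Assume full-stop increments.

f/32

Overexposed by 4 stops → need 4 stops darker.
Aperture: f/8 → f/11 → f/16 → f/22 → f/32.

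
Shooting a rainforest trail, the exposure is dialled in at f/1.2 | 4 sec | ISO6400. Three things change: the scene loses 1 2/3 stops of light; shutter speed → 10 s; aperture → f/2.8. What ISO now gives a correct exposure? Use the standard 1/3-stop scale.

Scene light: 1 2/3 stops darker.
Shutter speed: 4 → 5 → 6 → 8 → 10 — 1 1/3 stops slower (brighter).
Aperture: f/1.2 → f/1.4 → f/1.6 → f/1.8 → f/2 → f/2.2 → f/2.5 → f/2.8 — 2 1/3 stops smaller aperture (darker).
Net so far: 2 2/3 stops darker. ISO: 6400 → 8000 → 10000 → 12800 → 16000 → 20000 → 25600 → 32000 → 40000.

ISO 40000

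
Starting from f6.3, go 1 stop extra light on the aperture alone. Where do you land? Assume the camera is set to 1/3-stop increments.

Aperture: f/6.3 → f/5.6 → f/5 → f/4.5 — 1 stop wider (brighter).

f/4.5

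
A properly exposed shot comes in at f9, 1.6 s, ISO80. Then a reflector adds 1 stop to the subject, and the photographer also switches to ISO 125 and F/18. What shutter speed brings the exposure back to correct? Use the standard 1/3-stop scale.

Scene light: 1 stop brighter.
ISO: 80 → 100 → 125 — 2/3 stop raised (brighter).
Aperture: f/9 → f/10 → f/11 → f/13 → f/14 → f/16 → f/18 — 2 stops smaller aperture (darker).
Net so far: 1/3 stop darker. Shutter speed: 1.6 → 2.

2 s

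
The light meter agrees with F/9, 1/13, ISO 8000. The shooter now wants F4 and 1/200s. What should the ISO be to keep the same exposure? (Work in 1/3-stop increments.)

Aperture: f/9 → f/8 → f/7.1 → f/6.3 → f/5.6 → f/5 → f/4.5 → f/4 — 2 1/3 stops wider (brighter).
Shutter speed: 1/13 → 1/15 → 1/20 → 1/25 → 1/30 → 1/40 → 1/50 → 1/60 → 1/80 → 1/100 → 1/125 → 1/160 → 1/200 — 4 stops shorter (darker).
Net change so far: 1 2/3 stops darker. Offset with the ISO: 8000 → 10000 → 12800 → 16000 → 20000 → 25600.

ISO 25600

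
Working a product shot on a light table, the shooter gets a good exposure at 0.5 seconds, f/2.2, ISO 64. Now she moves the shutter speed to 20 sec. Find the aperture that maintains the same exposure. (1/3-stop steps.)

Shutter speed: 0.5 → 0.6 → 0.8 → 1 → 1.3 → 1.6 → 2 → 2.5 → 3.2 → 4 → 5 → 6 → 8 → 10 → 13 → 15 → 20 — 5 1/3 stops longer (brighter).
Need 5 1/3 stops darker from the aperture: f/2.2 → f/2.5 → f/2.8 → f/3.2 → f/3.5 → f/4 → f/4.5 → f/5 → f/5.6 → f/6.3 → f/7.1 → f/8 → f/9 → f/10 → f/11 → f/13 → f/14.

f/14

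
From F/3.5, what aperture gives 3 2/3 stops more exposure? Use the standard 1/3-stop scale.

f/1.0

Aperture: f/3.5 → f/3.2 → f/2.8 → f/2.5 → f/2.2 → f/2 → f/1.8 → f/1.6 → f/1.4 → f/1.2 → f/1.1 → f/1.0 — 3 2/3 stops larger aperture (brighter).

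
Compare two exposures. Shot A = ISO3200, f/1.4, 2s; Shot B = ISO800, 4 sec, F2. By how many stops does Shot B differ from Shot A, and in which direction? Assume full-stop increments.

Aperture: f/1.4 → f/2 — 1 stop smaller aperture (darker).
Shutter speed: 2 → 4 — 1 stop slower (brighter).
ISO: 3200 → 1600 → 800 — 2 stops dropped (darker).
Net: −1 +1 −2 = −2 stops.

2 stops darker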